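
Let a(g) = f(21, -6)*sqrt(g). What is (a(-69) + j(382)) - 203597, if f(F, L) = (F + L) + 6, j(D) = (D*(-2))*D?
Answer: -495445 + 21*I*sqrt(69) ≈ -4.9545e+5 + 174.44*I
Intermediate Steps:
j(D) = -2*D**2 (j(D) = (-2*D)*D = -2*D**2)
f(F, L) = 6 + F + L
a(g) = 21*sqrt(g) (a(g) = (6 + 21 - 6)*sqrt(g) = 21*sqrt(g))
(a(-69) + j(382)) - 203597 = (21*sqrt(-69) - 2*382**2) - 203597 = (21*(I*sqrt(69)) - 2*145924) - 203597 = (21*I*sqrt(69) - 291848) - 203597 = (-291848 + 21*I*sqrt(69)) - 203597 = -495445 + 21*I*sqrt(69)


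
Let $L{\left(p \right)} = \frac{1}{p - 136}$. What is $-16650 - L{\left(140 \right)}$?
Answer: $- \frac{66601}{4} \approx -16650.0$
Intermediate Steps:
$L{\left(p \right)} = \frac{1}{-136 + p}$
$-16650 - L{\left(140 \right)} = -16650 - \frac{1}{-136 + 140} = -16650 - \frac{1}{4} = - \frac{66601}{4}$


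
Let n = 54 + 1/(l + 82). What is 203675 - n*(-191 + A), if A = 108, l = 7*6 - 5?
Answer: 24770766/119 ≈ 2.0816e+5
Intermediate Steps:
l = 37 (l = 42 - 5 = 37)
n = 6427/119 (n = 54 + 1/(37 + 82) = 54 + 1/119 = 6427/119 ≈ 54.008)
203675 - n*(-191 + A) = 203675 - 6427*(-191 + 108)/119 = 203675 - 6427*(-83)/119 = 203675 - 1*(-533441/119) = 203675 + 533441/119 = 24770766/119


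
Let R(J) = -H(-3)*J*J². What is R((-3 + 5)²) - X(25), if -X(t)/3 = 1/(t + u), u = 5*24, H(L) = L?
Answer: 27843/145 ≈ 192.02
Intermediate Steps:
u = 120
X(t) = -3/(120 + t) (X(t) = -3/(t + 120) = -3/(120 + t))
R(J) = 3*J³ (R(J) = -(-3)*J*J² = -(-3)*J³ = 3*J³)
R((-3 + 5)²) - X(25) = 3*((-3 + 5)²)³ - (-3)/(120 + 25) = 3*(2²)³ - (-3)/145 = 3*4³ - (-3)/145 = 3*64 - 1*(-3/145) = 192 + 3/145 = 27843/145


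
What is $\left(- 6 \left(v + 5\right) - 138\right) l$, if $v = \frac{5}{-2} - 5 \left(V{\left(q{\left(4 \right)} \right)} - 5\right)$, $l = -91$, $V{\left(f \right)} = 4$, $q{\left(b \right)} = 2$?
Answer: $16653$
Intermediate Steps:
$v = \frac{5}{2}$ ($v = \frac{5}{-2} - 5 \left(4 - 5\right) = 5 \left(- \frac{1}{2}\right) - 5 \left(4 - 5\right) = - \frac{5}{2} - -5 = - \frac{5}{2} + 5 = \frac{5}{2} \approx 2.5$)
$\left(- 6 \left(v + 5\right) - 138\right) l = \left(- 6 \left(\frac{5}{2} + 5\right) - 138\right) \left(-91\right) = \left(\left(-6\right) \frac{15}{2} - 138\right) \left(-91\right) = \left(-45 - 138\right) \left(-91\right) = \left(-183\right) \left(-91\right) = 16653$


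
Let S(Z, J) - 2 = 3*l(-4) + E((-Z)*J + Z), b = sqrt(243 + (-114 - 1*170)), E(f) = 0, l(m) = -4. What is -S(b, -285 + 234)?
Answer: 10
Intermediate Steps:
b = I*sqrt(41) (b = sqrt(243 + (-114 - 170)) = sqrt(243 - 284) = sqrt(-41) = I*sqrt(41) ≈ 6.4031*I)
S(Z, J) = -10 (S(Z, J) = 2 + (3*(-4) + 0) = 2 + (-12 + 0) = 2 - 12 = -10)
-S(b, -285 + 234) = -1*(-10) = 10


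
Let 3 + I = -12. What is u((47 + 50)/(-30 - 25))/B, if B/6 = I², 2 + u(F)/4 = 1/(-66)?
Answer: -133/22275 ≈ -0.0059708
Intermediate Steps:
I = -15 (I = -3 - 12 = -15)
u(F) = -266/33 (u(F) = -8 + 4/(-66) = -8 + 4*(-1/66) = -8 - 2/33 = -266/33)
B = 1350 (B = 6*(-15)² = 6*225 = 1350)
u((47 + 50)/(-30 - 25))/B = -266/33/1350 = -266/33*1/1350 = -133/22275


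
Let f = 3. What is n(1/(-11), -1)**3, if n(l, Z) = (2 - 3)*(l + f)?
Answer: -32768/1331 ≈ -24.619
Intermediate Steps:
n(l, Z) = -3 - l (n(l, Z) = (2 - 3)*(l + 3) = -(3 + l) = -3 - l)
n(1/(-11), -1)**3 = (-3 - 1/(-11))**3 = (-3 - 1*(-1/11))**3 = (-3 + 1/11)**3 = (-32/11)**3 = -32768/1331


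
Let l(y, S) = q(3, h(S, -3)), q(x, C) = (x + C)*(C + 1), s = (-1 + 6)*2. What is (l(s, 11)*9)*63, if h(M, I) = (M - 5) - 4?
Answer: 8505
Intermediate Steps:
h(M, I) = -9 + M (h(M, I) = (-5 + M) - 4 = -9 + M)
s = 10 (s = 5*2 = 10)
q(x, C) = (1 + C)*(C + x) (q(x, C) = (C + x)*(1 + C) = (1 + C)*(C + x))
l(y, S) = -33 + (-9 + S)² + 4*S (l(y, S) = (-9 + S) + 3 + (-9 + S)² + (-9 + S)*3 = (-9 + S) + 3 + (-9 + S)² + (-27 + 3*S) = -33 + (-9 + S)² + 4*S)
(l(s, 11)*9)*63 = ((48 + 11² - 14*11)*9)*63 = ((48 + 121 - 154)*9)*63 = (15*9)*63 = 135*63 = 8505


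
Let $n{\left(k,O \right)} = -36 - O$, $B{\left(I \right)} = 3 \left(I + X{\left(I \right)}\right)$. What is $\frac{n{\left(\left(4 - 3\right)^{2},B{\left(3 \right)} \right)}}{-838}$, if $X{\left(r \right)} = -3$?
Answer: $\frac{18}{419} \approx 0.042959$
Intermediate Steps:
$B{\left(I \right)} = -9 + 3 I$ ($B{\left(I \right)} = 3 \left(I - 3\right) = 3 \left(-3 + I\right) = -9 + 3 I$)
$\frac{n{\left(\left(4 - 3\right)^{2},B{\left(3 \right)} \right)}}{-838} = \frac{-36 - \left(-9 + 3 \cdot 3\right)}{-838} = \left(-36 - \left(-9 + 9\right)\right) \left(- \frac{1}{838}\right) = \left(-36 - 0\right) \left(- \frac{1}{838}\right) = \left(-36 + 0\right) \left(- \frac{1}{838}\right) = \left(-36\right) \left(- \frac{1}{838}\right) = \frac{18}{419}$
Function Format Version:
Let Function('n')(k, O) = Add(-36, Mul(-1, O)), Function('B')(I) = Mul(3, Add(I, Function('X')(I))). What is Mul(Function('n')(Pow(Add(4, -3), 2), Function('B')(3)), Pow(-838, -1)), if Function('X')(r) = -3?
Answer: Rational(18, 419) ≈ 0.042959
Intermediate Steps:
Function('B')(I) = Add(-9, Mul(3, I)) (Function('B')(I) = Mul(3, Add(I, -3)) = Mul(3, Add(-3, I)) = Add(-9, Mul(3, I)))
Mul(Function('n')(Pow(Add(4, -3), 2), Function('B')(3)), Pow(-838, -1)) = Mul(Add(-36, Mul(-1, Add(-9, Mul(3, 3)))), Pow(-838, -1)) = Mul(Add(-36, Mul(-1, Add(-9, 9))), Rational(-1, 838)) = Mul(Add(-36, Mul(-1, 0)), Rational(-1, 838)) = Mul(Add(-36, 0), Rational(-1, 838)) = Mul(-36, Rational(-1, 838)) = Rational(18, 419)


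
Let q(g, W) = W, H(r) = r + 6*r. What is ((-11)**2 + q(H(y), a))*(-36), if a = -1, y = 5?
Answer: -4320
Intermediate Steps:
H(r) = 7*r
((-11)**2 + q(H(y), a))*(-36) = ((-11)**2 - 1)*(-36) = (121 - 1)*(-36) = 120*(-36) = -4320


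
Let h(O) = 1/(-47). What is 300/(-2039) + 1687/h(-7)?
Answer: -161670571/2039 ≈ -79289.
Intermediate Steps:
h(O) = -1/47
300/(-2039) + 1687/h(-7) = 300/(-2039) + 1687/(-1/47) = 300*(-1/2039) + 1687*(-47) = -300/2039 - 79289 = -161670571/2039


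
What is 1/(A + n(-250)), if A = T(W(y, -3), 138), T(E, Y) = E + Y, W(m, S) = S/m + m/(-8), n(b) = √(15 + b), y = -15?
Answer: 224120/31769609 - 1600*I*√235/31769609 ≈ 0.0070545 - 0.00077204*I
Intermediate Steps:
W(m, S) = -m/8 + S/m (W(m, S) = S/m + m*(-⅛) = S/m - m/8 = -m/8 + S/m)
A = 5603/40 (A = (-⅛*(-15) - 3/(-15)) + 138 = (15/8 - 3*(-1/15)) + 138 = (15/8 + ⅕) + 138 = 83/40 + 138 = 5603/40 ≈ 140.07)
1/(A + n(-250)) = 1/(5603/40 + √(15 - 250)) = 1/(5603/40 + √(-235)) = 1/(5603/40 + I*√235)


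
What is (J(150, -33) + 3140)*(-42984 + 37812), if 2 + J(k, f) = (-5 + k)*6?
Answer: -20729376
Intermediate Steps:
J(k, f) = -32 + 6*k (J(k, f) = -2 + (-5 + k)*6 = -2 + (-30 + 6*k) = -32 + 6*k)
(J(150, -33) + 3140)*(-42984 + 37812) = ((-32 + 6*150) + 3140)*(-42984 + 37812) = ((-32 + 900) + 3140)*(-5172) = (868 + 3140)*(-5172) = 4008*(-5172) = -20729376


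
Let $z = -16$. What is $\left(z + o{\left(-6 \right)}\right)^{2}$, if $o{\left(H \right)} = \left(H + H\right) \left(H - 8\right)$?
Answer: $23104$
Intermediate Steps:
$o{\left(H \right)} = 2 H \left(-8 + H\right)$
$\left(z + o{\left(-6 \right)}\right)^{2} = \left(-16 + 2 \left(-6\right) \left(-8 - 6\right)\right)^{2} = \left(-16 + 2 \left(-6\right) \left(-14\right)\right)^{2} = \left(-16 + 168\right)^{2} = 152^{2} = 23104$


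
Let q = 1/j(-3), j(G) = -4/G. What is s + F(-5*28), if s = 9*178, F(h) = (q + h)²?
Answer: 335881/16 ≈ 20993.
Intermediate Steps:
q = ¾ (q = 1/(-4/(-3)) = 1/(-4*(-⅓)) = 1/(4/3) = ¾ ≈ 0.75000)
F(h) = (¾ + h)²
s = 1602
s + F(-5*28) = 1602 + (3 + 4*(-5*28))²/16 = 1602 + (3 + 4*(-140))²/16 = 1602 + (3 - 560)²/16 = 1602 + (1/16)*(-557)² = 1602 + (1/16)*310249 = 1602 + 310249/16 = 335881/16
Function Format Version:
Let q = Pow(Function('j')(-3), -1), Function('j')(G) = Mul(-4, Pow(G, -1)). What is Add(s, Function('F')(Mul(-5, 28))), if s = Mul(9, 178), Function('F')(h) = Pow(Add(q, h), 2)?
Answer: Rational(335881, 16) ≈ 20993.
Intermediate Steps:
q = Rational(3, 4) (q = Pow(Mul(-4, Pow(-3, -1)), -1) = Pow(Mul(-4, Rational(-1, 3)), -1) = Pow(Rational(4, 3), -1) = Rational(3, 4) ≈ 0.75000)
Function('F')(h) = Pow(Add(Rational(3, 4), h), 2)
s = 1602
Add(s, Function('F')(Mul(-5, 28))) = Add(1602, Mul(Rational(1, 16), Pow(Add(3, Mul(4, Mul(-5, 28))), 2))) = Add(1602, Mul(Rational(1, 16), Pow(Add(3, Mul(4, -140)), 2))) = Add(1602, Mul(Rational(1, 16), Pow(Add(3, -560), 2))) = Add(1602, Mul(Rational(1, 16), Pow(-557, 2))) = Add(1602, Mul(Rational(1, 16), 310249)) = Add(1602, Rational(310249, 16)) = Rational(335881, 16)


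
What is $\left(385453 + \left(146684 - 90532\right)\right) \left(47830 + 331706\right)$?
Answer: $167604995280$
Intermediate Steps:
$\left(385453 + \left(146684 - 90532\right)\right) \left(47830 + 331706\right) = \left(385453 + \left(146684 - 90532\right)\right) 379536 = \left(385453 + 56152\right) 379536 = 441605 \cdot 379536 = 167604995280$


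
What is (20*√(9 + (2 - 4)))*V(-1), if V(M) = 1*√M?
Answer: 20*I*√7 ≈ 52.915*I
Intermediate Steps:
V(M) = √M
(20*√(9 + (2 - 4)))*V(-1) = (20*√(9 + (2 - 4)))*√(-1) = (20*√(9 - 2))*I = (20*√7)*I = 20*I*√7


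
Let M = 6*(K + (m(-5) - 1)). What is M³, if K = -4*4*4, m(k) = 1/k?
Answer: -7483530816/125 ≈ -5.9868e+7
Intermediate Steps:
K = -64 (K = -16*4 = -64)
M = -1956/5 (M = 6*(-64 + (1/(-5) - 1)) = 6*(-64 + (-⅕ - 1)) = 6*(-64 - 6/5) = 6*(-326/5) = -1956/5 ≈ -391.20)
M³ = (-1956/5)³ = -7483530816/125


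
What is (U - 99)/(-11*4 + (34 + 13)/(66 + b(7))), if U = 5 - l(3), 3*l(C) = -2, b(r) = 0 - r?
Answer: 16520/7647 ≈ 2.1603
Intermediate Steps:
b(r) = -r
l(C) = -⅔ (l(C) = (⅓)*(-2) = -⅔)
U = 17/3 (U = 5 - 1*(-⅔) = 5 + ⅔ = 17/3 ≈ 5.6667)
(U - 99)/(-11*4 + (34 + 13)/(66 + b(7))) = (17/3 - 99)/(-11*4 + (34 + 13)/(66 - 1*7)) = -280/3/(-44 + 47/(66 - 7)) = -280/3/(-44 + 47/59) = -280/3/(-2549/59) = -59/2549*(-280/3) = 16520/7647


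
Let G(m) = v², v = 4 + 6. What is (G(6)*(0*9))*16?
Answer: 0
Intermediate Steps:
v = 10
G(m) = 100 (G(m) = 10² = 100)
(G(6)*(0*9))*16 = (100*(0*9))*16 = (100*0)*16 = 0*16 = 0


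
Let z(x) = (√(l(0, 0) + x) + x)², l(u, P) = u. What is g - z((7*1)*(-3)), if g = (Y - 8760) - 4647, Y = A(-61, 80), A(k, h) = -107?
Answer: -13934 + 42*I*√21 ≈ -13934.0 + 192.47*I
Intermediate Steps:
Y = -107
z(x) = (x + √x)² (z(x) = (√(0 + x) + x)² = (√x + x)² = (x + √x)²)
g = -13514 (g = (-107 - 8760) - 4647 = -8867 - 4647 = -13514)
g - z((7*1)*(-3)) = -13514 - ((7*1)*(-3) + √((7*1)*(-3)))² = -13514 - (7*(-3) + √(7*(-3)))² = -13514 - (-21 + √(-21))² = -13514 - (-21 + I*√21)²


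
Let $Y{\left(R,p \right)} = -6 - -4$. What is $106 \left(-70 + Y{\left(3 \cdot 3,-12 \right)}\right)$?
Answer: $-7632$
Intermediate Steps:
$Y{\left(R,p \right)} = -2$ ($Y{\left(R,p \right)} = -6 + 4 = -2$)
$106 \left(-70 + Y{\left(3 \cdot 3,-12 \right)}\right) = 106 \left(-70 - 2\right) = 106 \left(-72\right) = -7632$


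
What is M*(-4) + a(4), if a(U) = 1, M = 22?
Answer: -87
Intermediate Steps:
M*(-4) + a(4) = 22*(-4) + 1 = -88 + 1 = -87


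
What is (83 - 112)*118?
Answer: -3422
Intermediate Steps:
(83 - 112)*118 = -29*118 = -3422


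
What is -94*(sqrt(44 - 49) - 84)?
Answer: 7896 - 94*I*sqrt(5) ≈ 7896.0 - 210.19*I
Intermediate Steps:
-94*(sqrt(44 - 49) - 84) = -94*(sqrt(-5) - 84) = -94*(I*sqrt(5) - 84) = -94*(-84 + I*sqrt(5)) = 7896 - 94*I*sqrt(5)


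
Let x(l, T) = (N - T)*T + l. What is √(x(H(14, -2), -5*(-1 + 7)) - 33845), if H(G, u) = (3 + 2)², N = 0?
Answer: 4*I*√2170 ≈ 186.33*I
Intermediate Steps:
H(G, u) = 25 (H(G, u) = 5² = 25)
x(l, T) = l - T² (x(l, T) = (0 - T)*T + l = (-T)*T + l = -T² + l = l - T²)
√(x(H(14, -2), -5*(-1 + 7)) - 33845) = √((25 - (-5*(-1 + 7))²) - 33845) = √((25 - (-5*6)²) - 33845) = √((25 - 1*(-30)²) - 33845) = √((25 - 1*900) - 33845) = √((25 - 900) - 33845) = √(-875 - 33845) = √(-34720) = 4*I*√2170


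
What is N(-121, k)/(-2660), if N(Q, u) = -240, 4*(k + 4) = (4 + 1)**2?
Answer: 12/133 ≈ 0.090226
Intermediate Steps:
k = 9/4 (k = -4 + (4 + 1)**2/4 = -4 + (1/4)*5**2 = -4 + (1/4)*25 = -4 + 25/4 = 9/4 ≈ 2.2500)
N(-121, k)/(-2660) = -240/(-2660) = -240*(-1/2660) = 12/133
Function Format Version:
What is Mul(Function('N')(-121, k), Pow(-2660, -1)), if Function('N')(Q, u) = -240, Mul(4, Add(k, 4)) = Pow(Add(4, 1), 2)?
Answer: Rational(12, 133) ≈ 0.090226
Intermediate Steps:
k = Rational(9, 4) (k = Add(-4, Mul(Rational(1, 4), Pow(Add(4, 1), 2))) = Add(-4, Mul(Rational(1, 4), Pow(5, 2))) = Add(-4, Mul(Rational(1, 4), 25)) = Add(-4, Rational(25, 4)) = Rational(9, 4) ≈ 2.2500)
Mul(Function('N')(-121, k), Pow(-2660, -1)) = Mul(-240, Pow(-2660, -1)) = Mul(-240, Rational(-1, 2660)) = Rational(12, 133)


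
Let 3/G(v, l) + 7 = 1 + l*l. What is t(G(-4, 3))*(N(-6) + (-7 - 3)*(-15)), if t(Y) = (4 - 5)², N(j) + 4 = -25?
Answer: 121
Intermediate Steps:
G(v, l) = 3/(-6 + l²) (G(v, l) = 3/(-7 + (1 + l*l)) = 3/(-7 + (1 + l²)) = 3/(-6 + l²))
N(j) = -29 (N(j) = -4 - 25 = -29)
t(Y) = 1 (t(Y) = (-1)² = 1)
t(G(-4, 3))*(N(-6) + (-7 - 3)*(-15)) = 1*(-29 + (-7 - 3)*(-15)) = 1*(-29 - 10*(-15)) = 1*(-29 + 150) = 1*121 = 121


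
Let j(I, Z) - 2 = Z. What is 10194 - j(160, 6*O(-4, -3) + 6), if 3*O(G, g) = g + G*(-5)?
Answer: 10152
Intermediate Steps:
O(G, g) = -5*G/3 + g/3 (O(G, g) = (g + G*(-5))/3 = (g - 5*G)/3 = -5*G/3 + g/3)
j(I, Z) = 2 + Z
10194 - j(160, 6*O(-4, -3) + 6) = 10194 - (2 + (6*(-5/3*(-4) + (1/3)*(-3)) + 6)) = 10194 - (2 + (6*(20/3 - 1) + 6)) = 10194 - (2 + (6*(17/3) + 6)) = 10194 - (2 + (34 + 6)) = 10194 - (2 + 40) = 10194 - 1*42 = 10194 - 42 = 10152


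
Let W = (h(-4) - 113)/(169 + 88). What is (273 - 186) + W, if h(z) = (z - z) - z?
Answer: 22250/257 ≈ 86.576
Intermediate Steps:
h(z) = -z (h(z) = 0 - z = -z)
W = -109/257 (W = (-1*(-4) - 113)/(169 + 88) = (4 - 113)/257 = -109*1/257 = -109/257 ≈ -0.42412)
(273 - 186) + W = (273 - 186) - 109/257 = 87 - 109/257 = 22250/257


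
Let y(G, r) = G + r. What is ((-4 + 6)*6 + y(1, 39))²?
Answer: 2704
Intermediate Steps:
((-4 + 6)*6 + y(1, 39))² = ((-4 + 6)*6 + (1 + 39))² = (2*6 + 40)² = (12 + 40)² = 52² = 2704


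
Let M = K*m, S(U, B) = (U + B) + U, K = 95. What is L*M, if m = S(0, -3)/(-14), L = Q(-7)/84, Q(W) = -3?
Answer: -285/392 ≈ -0.72704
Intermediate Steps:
S(U, B) = B + 2*U (S(U, B) = (B + U) + U = B + 2*U)
L = -1/28 (L = -3/84 = -3*1/84 = -1/28 ≈ -0.035714)
m = 3/14 (m = (-3 + 2*0)/(-14) = (-3 + 0)*(-1/14) = -3*(-1/14) = 3/14 ≈ 0.21429)
M = 285/14 (M = 95*(3/14) = 285/14 ≈ 20.357)
L*M = -1/28*285/14 = -285/392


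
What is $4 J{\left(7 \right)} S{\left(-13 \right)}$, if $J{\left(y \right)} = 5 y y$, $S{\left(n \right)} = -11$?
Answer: $-10780$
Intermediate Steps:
$J{\left(y \right)} = 5 y^{2}$
$4 J{\left(7 \right)} S{\left(-13 \right)} = 4 \cdot 5 \cdot 7^{2} \left(-11\right) = 4 \cdot 5 \cdot 49 \left(-11\right) = 4 \cdot 245 \left(-11\right) = 980 \left(-11\right) = -10780$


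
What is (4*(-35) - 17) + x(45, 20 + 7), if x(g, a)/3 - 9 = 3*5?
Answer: -85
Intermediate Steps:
x(g, a) = 72 (x(g, a) = 27 + 3*(3*5) = 27 + 3*15 = 27 + 45 = 72)
(4*(-35) - 17) + x(45, 20 + 7) = (4*(-35) - 17) + 72 = (-140 - 17) + 72 = -157 + 72 = -85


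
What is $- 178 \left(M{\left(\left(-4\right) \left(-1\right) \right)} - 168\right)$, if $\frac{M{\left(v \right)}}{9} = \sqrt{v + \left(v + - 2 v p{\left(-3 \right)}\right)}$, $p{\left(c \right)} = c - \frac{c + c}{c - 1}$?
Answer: $29904 - 3204 \sqrt{11} \approx 19278.0$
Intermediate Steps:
$p{\left(c \right)} = c - \frac{2 c}{-1 + c}$
$M{\left(v \right)} = 9 \sqrt{11} \sqrt{v}$ ($M{\left(v \right)} = 9 \sqrt{v + \left(v + - 2 v \left(- \frac{3 \left(-3 - 3\right)}{-1 - 3}\right)\right)} = 9 \sqrt{v + \left(v + - 2 v \left(\left(-3\right) \frac{1}{-4} \left(-6\right)\right)\right)} = 9 \sqrt{v + \left(v + - 2 v \left(\left(-3\right) \left(- \frac{1}{4}\right) \left(-6\right)\right)\right)} = 9 \sqrt{v + \left(v + - 2 v \left(- \frac{9}{2}\right)\right)} = 9 \sqrt{v + \left(v + 9 v\right)} = 9 \sqrt{v + 10 v} = 9 \sqrt{11 v} = 9 \sqrt{11} \sqrt{v}$)
$- 178 \left(M{\left(\left(-4\right) \left(-1\right) \right)} - 168\right) = - 178 \left(9 \sqrt{11} \sqrt{\left(-4\right) \left(-1\right)} - 168\right) = - 178 \left(9 \sqrt{11} \sqrt{4} - 168\right) = - 178 \left(9 \sqrt{11} \cdot 2 - 168\right) = - 178 \left(18 \sqrt{11} - 168\right) = - 178 \left(-168 + 18 \sqrt{11}\right) = 29904 - 3204 \sqrt{11}$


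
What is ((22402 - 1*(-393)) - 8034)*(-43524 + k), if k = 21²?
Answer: -635948163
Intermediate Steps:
k = 441
((22402 - 1*(-393)) - 8034)*(-43524 + k) = ((22402 - 1*(-393)) - 8034)*(-43524 + 441) = ((22402 + 393) - 8034)*(-43083) = (22795 - 8034)*(-43083) = 14761*(-43083) = -635948163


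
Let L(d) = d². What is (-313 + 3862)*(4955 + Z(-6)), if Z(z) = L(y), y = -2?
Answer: 17599491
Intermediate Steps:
Z(z) = 4 (Z(z) = (-2)² = 4)
(-313 + 3862)*(4955 + Z(-6)) = (-313 + 3862)*(4955 + 4) = 3549*4959 = 17599491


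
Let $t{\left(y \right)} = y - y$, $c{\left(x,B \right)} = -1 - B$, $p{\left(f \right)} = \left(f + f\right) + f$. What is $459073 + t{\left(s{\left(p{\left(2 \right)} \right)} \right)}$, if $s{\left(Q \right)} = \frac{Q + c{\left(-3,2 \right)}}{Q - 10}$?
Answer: $459073$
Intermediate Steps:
$p{\left(f \right)} = 3 f$ ($p{\left(f \right)} = 2 f + f = 3 f$)
$s{\left(Q \right)} = \frac{-3 + Q}{-10 + Q}$ ($s{\left(Q \right)} = \frac{Q - 3}{Q - 10} = \frac{Q - 3}{-10 + Q} = \frac{-3 + Q}{-10 + Q}$)
$t{\left(y \right)} = 0$
$459073 + t{\left(s{\left(p{\left(2 \right)} \right)} \right)} = 459073 + 0 = 459073$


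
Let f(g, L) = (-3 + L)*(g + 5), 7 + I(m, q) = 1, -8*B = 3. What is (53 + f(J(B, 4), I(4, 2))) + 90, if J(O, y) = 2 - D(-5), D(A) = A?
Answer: 35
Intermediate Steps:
B = -3/8 (B = -1/8*3 = -3/8 ≈ -0.37500)
I(m, q) = -6 (I(m, q) = -7 + 1 = -6)
J(O, y) = 7 (J(O, y) = 2 - 1*(-5) = 2 + 5 = 7)
f(g, L) = (-3 + L)*(5 + g)
(53 + f(J(B, 4), I(4, 2))) + 90 = (53 + (-15 - 3*7 + 5*(-6) - 6*7)) + 90 = (53 + (-15 - 21 - 30 - 42)) + 90 = (53 - 108) + 90 = -55 + 90 = 35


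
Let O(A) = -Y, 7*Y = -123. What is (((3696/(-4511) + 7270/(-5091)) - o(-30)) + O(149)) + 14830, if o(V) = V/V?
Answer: 2386351377784/160758507 ≈ 14844.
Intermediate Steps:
Y = -123/7 (Y = (⅐)*(-123) = -123/7 ≈ -17.571)
o(V) = 1
O(A) = 123/7 (O(A) = -1*(-123/7) = 123/7)
(((3696/(-4511) + 7270/(-5091)) - o(-30)) + O(149)) + 14830 = (((3696/(-4511) + 7270/(-5091)) - 1*1) + 123/7) + 14830 = (((3696*(-1/4511) + 7270*(-1/5091)) - 1) + 123/7) + 14830 = (((-3696/4511 - 7270/5091) - 1) + 123/7) + 14830 = ((-51611306/22965501 - 1) + 123/7) + 14830 = (-74576807/22965501 + 123/7) + 14830 = 2302718974/160758507 + 14830 = 2386351377784/160758507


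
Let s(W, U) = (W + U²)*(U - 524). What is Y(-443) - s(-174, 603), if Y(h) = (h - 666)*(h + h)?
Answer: -27728791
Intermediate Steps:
Y(h) = 2*h*(-666 + h) (Y(h) = (-666 + h)*(2*h) = 2*h*(-666 + h))
s(W, U) = (-524 + U)*(W + U²) (s(W, U) = (W + U²)*(-524 + U) = (-524 + U)*(W + U²))
Y(-443) - s(-174, 603) = 2*(-443)*(-666 - 443) - (603³ - 524*(-174) - 524*603² + 603*(-174)) = 2*(-443)*(-1109) - (219256227 + 91176 - 524*363609 - 104922) = 982574 - (219256227 + 91176 - 190531116 - 104922) = 982574 - 1*28711365 = 982574 - 28711365 = -27728791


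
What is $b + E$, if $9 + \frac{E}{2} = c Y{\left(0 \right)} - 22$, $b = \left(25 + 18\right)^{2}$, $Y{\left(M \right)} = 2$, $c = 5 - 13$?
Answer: $1755$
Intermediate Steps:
$c = -8$
$b = 1849$ ($b = 43^{2} = 1849$)
$E = -94$ ($E = -18 + 2 \left(\left(-8\right) 2 - 22\right) = -18 + 2 \left(-16 - 22\right) = -18 + 2 \left(-38\right) = -18 - 76 = -94$)
$b + E = 1849 - 94 = 1755$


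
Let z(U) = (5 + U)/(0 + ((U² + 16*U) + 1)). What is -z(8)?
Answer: -13/193 ≈ -0.067358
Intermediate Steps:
z(U) = (5 + U)/(1 + U² + 16*U) (z(U) = (5 + U)/(0 + (1 + U² + 16*U)) = (5 + U)/(1 + U² + 16*U))
-z(8) = -(5 + 8)/(1 + 8² + 16*8) = -13/(1 + 64 + 128) = -13/193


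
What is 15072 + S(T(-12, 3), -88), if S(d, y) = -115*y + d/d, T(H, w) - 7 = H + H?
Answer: 25193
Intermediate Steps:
T(H, w) = 7 + 2*H (T(H, w) = 7 + (H + H) = 7 + 2*H)
S(d, y) = 1 - 115*y (S(d, y) = -115*y + 1 = 1 - 115*y)
15072 + S(T(-12, 3), -88) = 15072 + (1 - 115*(-88)) = 15072 + (1 + 10120) = 15072 + 10121 = 25193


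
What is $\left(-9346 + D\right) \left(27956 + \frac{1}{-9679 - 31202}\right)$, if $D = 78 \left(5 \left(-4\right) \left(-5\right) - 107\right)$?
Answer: $- \frac{11305262472620}{40881} \approx -2.7654 \cdot 10^{8}$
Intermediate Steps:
$D = -546$ ($D = 78 \left(\left(-20\right) \left(-5\right) - 107\right) = 78 \left(100 - 107\right) = 78 \left(-7\right) = -546$)
$\left(-9346 + D\right) \left(27956 + \frac{1}{-9679 - 31202}\right) = \left(-9346 - 546\right) \left(27956 + \frac{1}{-9679 - 31202}\right) = - 9892 \left(27956 + \frac{1}{-40881}\right) = - 9892 \left(27956 - \frac{1}{40881}\right) = \left(-9892\right) \frac{1142869235}{40881} = - \frac{11305262472620}{40881}$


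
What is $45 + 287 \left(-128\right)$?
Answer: $-36691$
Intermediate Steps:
$45 + 287 \left(-128\right) = 45 - 36736 = -36691$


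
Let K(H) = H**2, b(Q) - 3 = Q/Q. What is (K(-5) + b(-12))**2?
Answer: 841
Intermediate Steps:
b(Q) = 4 (b(Q) = 3 + Q/Q = 3 + 1 = 4)
(K(-5) + b(-12))**2 = ((-5)**2 + 4)**2 = (25 + 4)**2 = 29**2 = 841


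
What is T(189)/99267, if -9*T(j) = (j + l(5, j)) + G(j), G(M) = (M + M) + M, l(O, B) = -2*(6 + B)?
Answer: -122/297801 ≈ -0.00040967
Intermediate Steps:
l(O, B) = -12 - 2*B
G(M) = 3*M (G(M) = 2*M + M = 3*M)
T(j) = 4/3 - 2*j/9 (T(j) = -((j + (-12 - 2*j)) + 3*j)/9 = -((-12 - j) + 3*j)/9 = -(-12 + 2*j)/9 = 4/3 - 2*j/9)
T(189)/99267 = (4/3 - 2/9*189)/99267 = (4/3 - 42)*(1/99267) = -122/3*1/99267 = -122/297801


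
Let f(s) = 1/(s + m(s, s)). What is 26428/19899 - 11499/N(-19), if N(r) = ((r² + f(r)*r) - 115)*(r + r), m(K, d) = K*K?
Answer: 4282305773/1673764587 ≈ 2.5585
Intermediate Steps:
m(K, d) = K²
f(s) = 1/(s + s²)
N(r) = 2*r*(-115 + r² + 1/(1 + r)) (N(r) = ((r² + (1/(r*(1 + r)))*r) - 115)*(r + r) = ((r² + 1/(1 + r)) - 115)*(2*r) = (-115 + r² + 1/(1 + r))*(2*r) = 2*r*(-115 + r² + 1/(1 + r)))
26428/19899 - 11499/N(-19) = 26428/19899 - 11499*(-(1 - 19)/(38*(1 + (1 - 19)*(-115 + (-19)²)))) = 26428*(1/19899) - 11499*9/(19*(1 - 18*(-115 + 361))) = 26428/19899 - 11499*9/(19*(1 - 18*246)) = 26428/19899 - 11499*9/(19*(1 - 4428)) = 26428/19899 - 11499/(2*(-19)*(-1/18)*(-4427)) = 26428/19899 - 11499/(-84113/9) = 26428/19899 - 11499*(-9/84113) = 26428/19899 + 103491/84113 = 4282305773/1673764587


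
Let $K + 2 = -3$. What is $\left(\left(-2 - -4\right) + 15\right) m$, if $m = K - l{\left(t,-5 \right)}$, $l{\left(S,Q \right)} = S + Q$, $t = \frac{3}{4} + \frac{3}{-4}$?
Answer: $0$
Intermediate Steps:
$K = -5$ ($K = -2 - 3 = -5$)
$t = 0$ ($t = 3 \cdot \frac{1}{4} + 3 \left(- \frac{1}{4}\right) = \frac{3}{4} - \frac{3}{4} = 0$)
$l{\left(S,Q \right)} = Q + S$
$m = 0$ ($m = -5 - \left(-5 + 0\right) = -5 - -5 = -5 + 5 = 0$)
$\left(\left(-2 - -4\right) + 15\right) m = \left(\left(-2 - -4\right) + 15\right) 0 = \left(\left(-2 + 4\right) + 15\right) 0 = \left(2 + 15\right) 0 = 17 \cdot 0 = 0$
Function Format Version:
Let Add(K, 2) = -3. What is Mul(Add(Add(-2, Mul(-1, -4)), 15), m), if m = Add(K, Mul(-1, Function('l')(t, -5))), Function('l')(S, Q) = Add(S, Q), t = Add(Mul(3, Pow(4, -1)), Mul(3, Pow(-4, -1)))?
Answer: 0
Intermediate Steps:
K = -5 (K = Add(-2, -3) = -5)
t = 0 (t = Add(Mul(3, Rational(1, 4)), Mul(3, Rational(-1, 4))) = Add(Rational(3, 4), Rational(-3, 4)) = 0)
Function('l')(S, Q) = Add(Q, S)
m = 0 (m = Add(-5, Mul(-1, Add(-5, 0))) = Add(-5, Mul(-1, -5)) = Add(-5, 5) = 0)
Mul(Add(Add(-2, Mul(-1, -4)), 15), m) = Mul(Add(Add(-2, Mul(-1, -4)), 15), 0) = Mul(Add(Add(-2, 4), 15), 0) = Mul(Add(2, 15), 0) = Mul(17, 0) = 0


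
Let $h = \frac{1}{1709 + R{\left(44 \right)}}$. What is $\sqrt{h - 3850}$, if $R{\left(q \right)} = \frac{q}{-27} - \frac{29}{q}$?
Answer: $\frac{i \sqrt{15827548832009926}}{2027573} \approx 62.048 i$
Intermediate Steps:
$R{\left(q \right)} = - \frac{29}{q} - \frac{q}{27}$ ($R{\left(q \right)} = q \left(- \frac{1}{27}\right) - \frac{29}{q} = - \frac{q}{27} - \frac{29}{q} = - \frac{29}{q} - \frac{q}{27}$)
$h = \frac{1188}{2027573}$ ($h = \frac{1}{1709 - \left(\frac{44}{27} + \frac{29}{44}\right)} = \frac{1}{1709 - \frac{2719}{1188}} = \frac{1}{\frac{2027573}{1188}} = \frac{1188}{2027573} \approx 0.00058592$)
$\sqrt{h - 3850} = \sqrt{\frac{1188}{2027573} - 3850} = \sqrt{- \frac{7806154862}{2027573}} = \frac{i \sqrt{15827548832009926}}{2027573}$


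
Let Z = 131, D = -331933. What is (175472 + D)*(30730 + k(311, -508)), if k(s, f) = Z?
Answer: -4828542921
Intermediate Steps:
k(s, f) = 131
(175472 + D)*(30730 + k(311, -508)) = (175472 - 331933)*(30730 + 131) = -156461*30861 = -4828542921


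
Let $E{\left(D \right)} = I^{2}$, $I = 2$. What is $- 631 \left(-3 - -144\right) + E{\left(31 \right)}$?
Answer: $-88967$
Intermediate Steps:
$E{\left(D \right)} = 4$ ($E{\left(D \right)} = 2^{2} = 4$)
$- 631 \left(-3 - -144\right) + E{\left(31 \right)} = - 631 \left(-3 - -144\right) + 4 = - 631 \left(-3 + 144\right) + 4 = \left(-631\right) 141 + 4 = -88971 + 4 = -88967$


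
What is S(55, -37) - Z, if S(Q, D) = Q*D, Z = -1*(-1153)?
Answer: -3188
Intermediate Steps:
Z = 1153
S(Q, D) = D*Q
S(55, -37) - Z = -37*55 - 1*1153 = -2035 - 1153 = -3188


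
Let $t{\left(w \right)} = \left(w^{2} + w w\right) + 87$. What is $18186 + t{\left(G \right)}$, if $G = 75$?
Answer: $29523$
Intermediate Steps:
$t{\left(w \right)} = 87 + 2 w^{2}$ ($t{\left(w \right)} = \left(w^{2} + w^{2}\right) + 87 = 2 w^{2} + 87 = 87 + 2 w^{2}$)
$18186 + t{\left(G \right)} = 18186 + \left(87 + 2 \cdot 75^{2}\right) = 18186 + \left(87 + 2 \cdot 5625\right) = 18186 + \left(87 + 11250\right) = 18186 + 11337 = 29523$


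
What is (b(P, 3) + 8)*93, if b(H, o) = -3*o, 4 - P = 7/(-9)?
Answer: -93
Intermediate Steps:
P = 43/9 (P = 4 - 7/(-9) = 4 - 7*(-1)/9 = 4 - 1*(-7/9) = 4 + 7/9 = 43/9 ≈ 4.7778)
(b(P, 3) + 8)*93 = (-3*3 + 8)*93 = (-9 + 8)*93 = -1*93 = -93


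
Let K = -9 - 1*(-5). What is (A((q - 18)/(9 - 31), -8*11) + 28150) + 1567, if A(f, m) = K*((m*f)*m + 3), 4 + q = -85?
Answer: -120951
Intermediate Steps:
q = -89 (q = -4 - 85 = -89)
K = -4 (K = -9 + 5 = -4)
A(f, m) = -12 - 4*f*m² (A(f, m) = -4*((m*f)*m + 3) = -4*((f*m)*m + 3) = -4*(f*m² + 3) = -4*(3 + f*m²) = -12 - 4*f*m²)
(A((q - 18)/(9 - 31), -8*11) + 28150) + 1567 = ((-12 - 4*(-89 - 18)/(9 - 31)*(-8*11)²) + 28150) + 1567 = ((-12 - 4*(-107/(-22))*(-88)²) + 28150) + 1567 = ((-12 - 4*(-107*(-1/22))*7744) + 28150) + 1567 = ((-12 - 4*107/22*7744) + 28150) + 1567 = ((-12 - 150656) + 28150) + 1567 = (-150668 + 28150) + 1567 = -122518 + 1567 = -120951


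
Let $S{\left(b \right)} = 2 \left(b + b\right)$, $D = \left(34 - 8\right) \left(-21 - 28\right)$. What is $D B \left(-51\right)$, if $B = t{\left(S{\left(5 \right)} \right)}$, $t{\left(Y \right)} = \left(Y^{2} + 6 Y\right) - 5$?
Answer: $33461610$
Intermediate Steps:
$D = -1274$ ($D = 26 \left(-49\right) = -1274$)
$S{\left(b \right)} = 4 b$ ($S{\left(b \right)} = 2 \cdot 2 b = 4 b$)
$t{\left(Y \right)} = -5 + Y^{2} + 6 Y$
$B = 515$ ($B = -5 + \left(4 \cdot 5\right)^{2} + 6 \cdot 4 \cdot 5 = -5 + 20^{2} + 6 \cdot 20 = -5 + 400 + 120 = 515$)
$D B \left(-51\right) = \left(-1274\right) 515 \left(-51\right) = \left(-656110\right) \left(-51\right) = 33461610$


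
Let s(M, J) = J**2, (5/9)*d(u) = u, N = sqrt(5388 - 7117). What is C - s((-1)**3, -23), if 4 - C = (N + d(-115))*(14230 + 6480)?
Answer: 4286445 - 20710*I*sqrt(1729) ≈ 4.2864e+6 - 8.6115e+5*I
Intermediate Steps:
N = I*sqrt(1729) (N = sqrt(-1729) = I*sqrt(1729) ≈ 41.581*I)
d(u) = 9*u/5
C = 4286974 - 20710*I*sqrt(1729) (C = 4 - (I*sqrt(1729) + (9/5)*(-115))*(14230 + 6480) = 4 - (I*sqrt(1729) - 207)*20710 = 4 - (-207 + I*sqrt(1729))*20710 = 4 - (-4286970 + 20710*I*sqrt(1729)) = 4 + (4286970 - 20710*I*sqrt(1729)) = 4286974 - 20710*I*sqrt(1729) ≈ 4.287e+6 - 8.6115e+5*I)
C - s((-1)**3, -23) = (4286974 - 20710*I*sqrt(1729)) - 1*(-23)**2 = (4286974 - 20710*I*sqrt(1729)) - 1*529 = (4286974 - 20710*I*sqrt(1729)) - 529 = 4286445 - 20710*I*sqrt(1729)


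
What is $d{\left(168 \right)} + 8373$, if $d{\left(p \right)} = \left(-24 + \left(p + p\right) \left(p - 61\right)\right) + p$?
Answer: $44469$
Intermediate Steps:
$d{\left(p \right)} = -24 + p + 2 p \left(-61 + p\right)$ ($d{\left(p \right)} = \left(-24 + 2 p \left(-61 + p\right)\right) + p = -24 + p + 2 p \left(-61 + p\right)$)
$d{\left(168 \right)} + 8373 = \left(-24 - 20328 + 2 \cdot 168^{2}\right) + 8373 = \left(-24 - 20328 + 2 \cdot 28224\right) + 8373 = \left(-24 - 20328 + 56448\right) + 8373 = 36096 + 8373 = 44469$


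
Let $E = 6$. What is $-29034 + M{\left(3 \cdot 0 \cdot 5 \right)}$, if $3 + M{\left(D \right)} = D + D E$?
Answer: $-29037$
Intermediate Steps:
$M{\left(D \right)} = -3 + 7 D$ ($M{\left(D \right)} = -3 + \left(D + D 6\right) = -3 + \left(D + 6 D\right) = -3 + 7 D$)
$-29034 + M{\left(3 \cdot 0 \cdot 5 \right)} = -29034 - \left(3 - 7 \cdot 3 \cdot 0 \cdot 5\right) = -29034 - \left(3 - 7 \cdot 0 \cdot 5\right) = -29034 + \left(-3 + 7 \cdot 0\right) = -29034 + \left(-3 + 0\right) = -29034 - 3 = -29037$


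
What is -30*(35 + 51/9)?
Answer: -1220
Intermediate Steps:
-30*(35 + 51/9) = -30*(35 + 51*(1/9)) = -30*(35 + 17/3) = -30*122/3 = -1220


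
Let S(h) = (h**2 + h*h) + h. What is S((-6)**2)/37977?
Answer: 876/12659 ≈ 0.069200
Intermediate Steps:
S(h) = h + 2*h**2 (S(h) = (h**2 + h**2) + h = 2*h**2 + h = h + 2*h**2)
S((-6)**2)/37977 = ((-6)**2*(1 + 2*(-6)**2))/37977 = (36*(1 + 2*36))*(1/37977) = (36*(1 + 72))*(1/37977) = (36*73)*(1/37977) = 2628*(1/37977) = 876/12659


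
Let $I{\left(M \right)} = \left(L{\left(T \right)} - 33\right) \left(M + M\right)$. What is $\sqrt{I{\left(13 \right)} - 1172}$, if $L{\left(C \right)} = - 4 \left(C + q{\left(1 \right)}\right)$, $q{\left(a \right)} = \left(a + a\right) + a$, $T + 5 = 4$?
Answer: $i \sqrt{2238} \approx 47.307 i$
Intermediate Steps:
$T = -1$ ($T = -5 + 4 = -1$)
$q{\left(a \right)} = 3 a$ ($q{\left(a \right)} = 2 a + a = 3 a$)
$L{\left(C \right)} = -12 - 4 C$ ($L{\left(C \right)} = - 4 \left(C + 3 \cdot 1\right) = - 4 \left(C + 3\right) = - 4 \left(3 + C\right) = -12 - 4 C$)
$I{\left(M \right)} = - 82 M$ ($I{\left(M \right)} = \left(\left(-12 - -4\right) - 33\right) \left(M + M\right) = \left(\left(-12 + 4\right) - 33\right) 2 M = \left(-8 - 33\right) 2 M = - 41 \cdot 2 M = - 82 M$)
$\sqrt{I{\left(13 \right)} - 1172} = \sqrt{\left(-82\right) 13 - 1172} = \sqrt{-1066 - 1172} = \sqrt{-2238} = i \sqrt{2238}$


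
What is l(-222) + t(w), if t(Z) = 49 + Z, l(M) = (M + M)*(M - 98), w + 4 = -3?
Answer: 142122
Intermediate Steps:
w = -7 (w = -4 - 3 = -7)
l(M) = 2*M*(-98 + M) (l(M) = (2*M)*(-98 + M) = 2*M*(-98 + M))
l(-222) + t(w) = 2*(-222)*(-98 - 222) + (49 - 7) = 2*(-222)*(-320) + 42 = 142080 + 42 = 142122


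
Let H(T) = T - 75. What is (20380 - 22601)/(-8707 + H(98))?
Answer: 2221/8684 ≈ 0.25576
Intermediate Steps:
H(T) = -75 + T
(20380 - 22601)/(-8707 + H(98)) = (20380 - 22601)/(-8707 + (-75 + 98)) = -2221/(-8707 + 23) = -2221/(-8684) = -2221*(-1/8684) = 2221/8684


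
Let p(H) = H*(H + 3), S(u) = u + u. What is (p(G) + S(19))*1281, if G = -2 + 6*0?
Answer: 46116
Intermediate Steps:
G = -2 (G = -2 + 0 = -2)
S(u) = 2*u
p(H) = H*(3 + H)
(p(G) + S(19))*1281 = (-2*(3 - 2) + 2*19)*1281 = (-2*1 + 38)*1281 = (-2 + 38)*1281 = 36*1281 = 46116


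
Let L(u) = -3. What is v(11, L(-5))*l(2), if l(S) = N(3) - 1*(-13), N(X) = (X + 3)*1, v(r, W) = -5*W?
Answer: 285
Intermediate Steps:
N(X) = 3 + X (N(X) = (3 + X)*1 = 3 + X)
l(S) = 19 (l(S) = (3 + 3) - 1*(-13) = 6 + 13 = 19)
v(11, L(-5))*l(2) = -5*(-3)*19 = 15*19 = 285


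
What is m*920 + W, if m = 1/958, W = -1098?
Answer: -525482/479 ≈ -1097.0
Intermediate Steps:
m = 1/958 ≈ 0.0010438
m*920 + W = (1/958)*920 - 1098 = 460/479 - 1098 = -525482/479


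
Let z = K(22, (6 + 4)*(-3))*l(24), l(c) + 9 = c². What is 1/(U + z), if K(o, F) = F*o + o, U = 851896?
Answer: 1/490150 ≈ 2.0402e-6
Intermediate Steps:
K(o, F) = o + F*o
l(c) = -9 + c²
z = -361746 (z = (22*(1 + (6 + 4)*(-3)))*(-9 + 24²) = (22*(1 + 10*(-3)))*(-9 + 576) = (22*(1 - 30))*567 = (22*(-29))*567 = -638*567 = -361746)
1/(U + z) = 1/(851896 - 361746) = 1/490150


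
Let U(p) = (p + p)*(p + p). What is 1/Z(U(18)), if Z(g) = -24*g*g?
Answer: -1/40310784 ≈ -2.4807e-8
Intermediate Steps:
U(p) = 4*p**2 (U(p) = (2*p)*(2*p) = 4*p**2)
Z(g) = -24*g**2
1/Z(U(18)) = 1/(-24*(4*18**2)**2) = 1/(-24*(4*324)**2) = 1/(-24*1296**2) = 1/(-24*1679616) = 1/(-40310784) = -1/40310784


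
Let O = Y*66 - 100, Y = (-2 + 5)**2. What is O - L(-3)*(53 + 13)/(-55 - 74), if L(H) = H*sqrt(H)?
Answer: 494 - 66*I*sqrt(3)/43 ≈ 494.0 - 2.6585*I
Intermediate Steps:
L(H) = H**(3/2)
Y = 9 (Y = 3**2 = 9)
O = 494 (O = 9*66 - 100 = 594 - 100 = 494)
O - L(-3)*(53 + 13)/(-55 - 74) = 494 - (-3)**(3/2)*(53 + 13)/(-55 - 74) = 494 - (-3*I*sqrt(3))*66/(-129) = 494 - (-3*I*sqrt(3))*66*(-1/129) = 494 - (-3*I*sqrt(3))*(-22)/43 = 494 - 66*I*sqrt(3)/43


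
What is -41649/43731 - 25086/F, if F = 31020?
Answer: -132721547/75363090 ≈ -1.7611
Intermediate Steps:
-41649/43731 - 25086/F = -41649/43731 - 25086/31020 = -41649*1/43731 - 25086*1/31020 = -13883/14577 - 4181/5170 = -132721547/75363090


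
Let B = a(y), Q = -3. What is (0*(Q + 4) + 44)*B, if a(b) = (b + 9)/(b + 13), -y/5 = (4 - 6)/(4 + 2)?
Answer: 32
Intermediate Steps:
y = 5/3 (y = -5*(4 - 6)/(4 + 2) = -(-10)/6 = -5*(-1/3) = 5/3 ≈ 1.6667)
a(b) = (9 + b)/(13 + b)
B = 8/11 (B = (9 + 5/3)/(13 + 5/3) = (32/3)/(44/3) = (3/44)*(32/3) = 8/11 ≈ 0.72727)
(0*(Q + 4) + 44)*B = (0*(-3 + 4) + 44)*(8/11) = (0*1 + 44)*(8/11) = (0 + 44)*(8/11) = 44*(8/11) = 32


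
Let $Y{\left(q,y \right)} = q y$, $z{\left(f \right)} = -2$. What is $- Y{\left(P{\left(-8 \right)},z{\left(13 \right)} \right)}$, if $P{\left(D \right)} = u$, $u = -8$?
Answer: $-16$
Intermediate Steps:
$P{\left(D \right)} = -8$
$- Y{\left(P{\left(-8 \right)},z{\left(13 \right)} \right)} = - \left(-8\right) \left(-2\right) = \left(-1\right) 16 = -16$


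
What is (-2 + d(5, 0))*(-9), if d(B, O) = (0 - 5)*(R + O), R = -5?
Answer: -207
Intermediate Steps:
d(B, O) = 25 - 5*O (d(B, O) = (0 - 5)*(-5 + O) = -5*(-5 + O) = 25 - 5*O)
(-2 + d(5, 0))*(-9) = (-2 + (25 - 5*0))*(-9) = (-2 + (25 + 0))*(-9) = (-2 + 25)*(-9) = 23*(-9) = -207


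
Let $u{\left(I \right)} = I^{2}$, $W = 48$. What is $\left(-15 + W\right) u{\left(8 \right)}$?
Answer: $2112$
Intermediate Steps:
$\left(-15 + W\right) u{\left(8 \right)} = \left(-15 + 48\right) 8^{2} = 33 \cdot 64 = 2112$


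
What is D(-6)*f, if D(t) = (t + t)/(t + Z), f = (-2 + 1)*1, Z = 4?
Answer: -6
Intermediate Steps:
f = -1 (f = -1*1 = -1)
D(t) = 2*t/(4 + t) (D(t) = (t + t)/(t + 4) = (2*t)/(4 + t) = 2*t/(4 + t))
D(-6)*f = (2*(-6)/(4 - 6))*(-1) = (2*(-6)/(-2))*(-1) = (2*(-6)*(-1/2))*(-1) = 6*(-1) = -6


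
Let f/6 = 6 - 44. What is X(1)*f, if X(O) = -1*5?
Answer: 1140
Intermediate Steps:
f = -228 (f = 6*(6 - 44) = 6*(-38) = -228)
X(O) = -5
X(1)*f = -5*(-228) = 1140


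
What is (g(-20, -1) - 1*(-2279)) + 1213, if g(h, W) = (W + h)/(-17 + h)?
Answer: 129225/37 ≈ 3492.6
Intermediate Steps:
g(h, W) = (W + h)/(-17 + h)
(g(-20, -1) - 1*(-2279)) + 1213 = ((-1 - 20)/(-17 - 20) - 1*(-2279)) + 1213 = (-21/(-37) + 2279) + 1213 = (-1/37*(-21) + 2279) + 1213 = (21/37 + 2279) + 1213 = 84344/37 + 1213 = 129225/37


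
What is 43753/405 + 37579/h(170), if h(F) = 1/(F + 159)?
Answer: 5007257608/405 ≈ 1.2364e+7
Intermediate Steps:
h(F) = 1/(159 + F)
43753/405 + 37579/h(170) = 43753/405 + 37579/(1/(159 + 170)) = 43753*(1/405) + 37579/(1/329) = 43753/405 + 37579/(1/329) = 43753/405 + 37579*329 = 43753/405 + 12363491 = 5007257608/405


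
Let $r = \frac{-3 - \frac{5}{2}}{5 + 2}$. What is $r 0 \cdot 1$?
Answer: $0$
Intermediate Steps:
$r = - \frac{11}{14}$ ($r = \frac{-3 - \frac{5}{2}}{7} = \left(-3 - \frac{5}{2}\right) \frac{1}{7} = \left(- \frac{11}{2}\right) \frac{1}{7} = - \frac{11}{14} \approx -0.78571$)
$r 0 \cdot 1 = \left(- \frac{11}{14}\right) 0 \cdot 1 = 0 \cdot 1 = 0$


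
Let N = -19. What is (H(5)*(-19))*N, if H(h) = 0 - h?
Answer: -1805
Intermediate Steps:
H(h) = -h
(H(5)*(-19))*N = (-1*5*(-19))*(-19) = -5*(-19)*(-19) = 95*(-19) = -1805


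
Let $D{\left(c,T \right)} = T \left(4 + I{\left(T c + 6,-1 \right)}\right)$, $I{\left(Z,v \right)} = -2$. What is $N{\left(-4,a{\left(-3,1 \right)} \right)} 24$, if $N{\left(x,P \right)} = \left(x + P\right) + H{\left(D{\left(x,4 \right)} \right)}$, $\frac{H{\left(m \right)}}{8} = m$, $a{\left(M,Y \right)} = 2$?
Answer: $1488$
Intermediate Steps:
$D{\left(c,T \right)} = 2 T$ ($D{\left(c,T \right)} = T \left(4 - 2\right) = T 2 = 2 T$)
$H{\left(m \right)} = 8 m$
$N{\left(x,P \right)} = 64 + P + x$ ($N{\left(x,P \right)} = \left(x + P\right) + 8 \cdot 2 \cdot 4 = \left(P + x\right) + 8 \cdot 8 = \left(P + x\right) + 64 = 64 + P + x$)
$N{\left(-4,a{\left(-3,1 \right)} \right)} 24 = \left(64 + 2 - 4\right) 24 = 62 \cdot 24 = 1488$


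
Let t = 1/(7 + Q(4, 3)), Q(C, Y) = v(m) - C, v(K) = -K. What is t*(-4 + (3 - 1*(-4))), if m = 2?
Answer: 3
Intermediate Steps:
Q(C, Y) = -2 - C (Q(C, Y) = -1*2 - C = -2 - C)
t = 1 (t = 1/(7 + (-2 - 1*4)) = 1/(7 + (-2 - 4)) = 1/(7 - 6) = 1/1 = 1)
t*(-4 + (3 - 1*(-4))) = 1*(-4 + (3 - 1*(-4))) = 1*(-4 + (3 + 4)) = 1*(-4 + 7) = 1*3 = 3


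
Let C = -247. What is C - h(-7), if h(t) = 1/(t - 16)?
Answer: -5680/23 ≈ -246.96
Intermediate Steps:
h(t) = 1/(-16 + t)
C - h(-7) = -247 - 1/(-16 - 7) = -247 - 1/(-23) = -247 - 1*(-1/23) = -247 + 1/23 = -5680/23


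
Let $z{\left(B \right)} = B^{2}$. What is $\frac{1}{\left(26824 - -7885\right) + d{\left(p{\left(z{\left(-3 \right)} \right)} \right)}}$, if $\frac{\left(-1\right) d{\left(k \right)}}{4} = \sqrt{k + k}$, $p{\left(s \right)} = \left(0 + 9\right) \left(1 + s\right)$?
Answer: $\frac{34709}{1204711801} + \frac{24 \sqrt{5}}{1204711801} \approx 2.8856 \cdot 10^{-5}$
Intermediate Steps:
$p{\left(s \right)} = 9 + 9 s$ ($p{\left(s \right)} = 9 \left(1 + s\right) = 9 + 9 s$)
$d{\left(k \right)} = - 4 \sqrt{2} \sqrt{k}$ ($d{\left(k \right)} = - 4 \sqrt{k + k} = - 4 \sqrt{2 k} = - 4 \sqrt{2} \sqrt{k}$)
$\frac{1}{\left(26824 - -7885\right) + d{\left(p{\left(z{\left(-3 \right)} \right)} \right)}} = \frac{1}{\left(26824 - -7885\right) - 4 \sqrt{2} \sqrt{9 + 9 \left(-3\right)^{2}}} = \frac{1}{\left(26824 + 7885\right) - 4 \sqrt{2} \sqrt{9 + 9 \cdot 9}} = \frac{1}{34709 - 4 \sqrt{2} \sqrt{9 + 81}} = \frac{1}{34709 - 4 \sqrt{2} \sqrt{90}} = \frac{1}{34709 - 4 \sqrt{2} \cdot 3 \sqrt{10}} = \frac{1}{34709 - 24 \sqrt{5}}$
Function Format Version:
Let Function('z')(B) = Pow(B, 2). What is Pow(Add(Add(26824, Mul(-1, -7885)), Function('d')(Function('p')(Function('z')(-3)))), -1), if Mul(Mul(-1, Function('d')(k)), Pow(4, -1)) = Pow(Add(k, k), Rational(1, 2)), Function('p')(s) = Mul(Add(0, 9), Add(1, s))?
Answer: Add(Rational(34709, 1204711801), Mul(Rational(24, 1204711801), Pow(5, Rational(1, 2)))) ≈ 2.8856e-5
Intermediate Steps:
Function('p')(s) = Add(9, Mul(9, s)) (Function('p')(s) = Mul(9, Add(1, s)) = Add(9, Mul(9, s)))
Function('d')(k) = Mul(-4, Pow(2, Rational(1, 2)), Pow(k, Rational(1, 2))) (Function('d')(k) = Mul(-4, Pow(Add(k, k), Rational(1, 2))) = Mul(-4, Pow(Mul(2, k), Rational(1, 2))) = Mul(-4, Mul(Pow(2, Rational(1, 2)), Pow(k, Rational(1, 2)))) = Mul(-4, Pow(2, Rational(1, 2)), Pow(k, Rational(1, 2))))
Pow(Add(Add(26824, Mul(-1, -7885)), Function('d')(Function('p')(Function('z')(-3)))), -1) = Pow(Add(Add(26824, Mul(-1, -7885)), Mul(-4, Pow(2, Rational(1, 2)), Pow(Add(9, Mul(9, Pow(-3, 2))), Rational(1, 2)))), -1) = Pow(Add(Add(26824, 7885), Mul(-4, Pow(2, Rational(1, 2)), Pow(Add(9, Mul(9, 9)), Rational(1, 2)))), -1) = Pow(Add(34709, Mul(-4, Pow(2, Rational(1, 2)), Pow(Add(9, 81), Rational(1, 2)))), -1) = Pow(Add(34709, Mul(-4, Pow(2, Rational(1, 2)), Pow(90, Rational(1, 2)))), -1) = Pow(Add(34709, Mul(-4, Pow(2, Rational(1, 2)), Mul(3, Pow(10, Rational(1, 2))))), -1) = Pow(Add(34709, Mul(-24, Pow(5, Rational(1, 2)))), -1)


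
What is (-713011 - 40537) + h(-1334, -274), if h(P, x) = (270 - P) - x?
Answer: -751670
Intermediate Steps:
h(P, x) = 270 - P - x
(-713011 - 40537) + h(-1334, -274) = (-713011 - 40537) + (270 - 1*(-1334) - 1*(-274)) = -753548 + (270 + 1334 + 274) = -753548 + 1878 = -751670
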